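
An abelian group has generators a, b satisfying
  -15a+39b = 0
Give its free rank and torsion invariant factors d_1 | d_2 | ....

rank_ℚ(R)=1; free=2−1=1
SNF(R) diag = [3] → torsion [3]

Answer: M ≅ ℤ^1 ⊕ ℤ/3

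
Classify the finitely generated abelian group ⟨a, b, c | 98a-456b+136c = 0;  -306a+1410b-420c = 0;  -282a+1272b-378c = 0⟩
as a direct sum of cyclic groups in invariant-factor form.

Answer: M ≅ ℤ/2 ⊕ ℤ/6 ⊕ ℤ/18

Derivation:
rank_ℚ(R)=3; free=3−3=0
SNF(R) diag = [2, 6, 18] → torsion [2, 6, 18]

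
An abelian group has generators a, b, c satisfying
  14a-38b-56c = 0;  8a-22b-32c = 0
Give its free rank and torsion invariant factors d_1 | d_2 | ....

rank_ℚ(R)=2; free=3−2=1
SNF(R) diag = [2, 2] → torsion [2, 2]

Answer: M ≅ ℤ^1 ⊕ ℤ/2 ⊕ ℤ/2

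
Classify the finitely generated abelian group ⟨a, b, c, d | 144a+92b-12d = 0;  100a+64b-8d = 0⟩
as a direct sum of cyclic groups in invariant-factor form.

Answer: M ≅ ℤ^2 ⊕ ℤ/4 ⊕ ℤ/4

Derivation:
rank_ℚ(R)=2; free=4−2=2
SNF(R) diag = [4, 4] → torsion [4, 4]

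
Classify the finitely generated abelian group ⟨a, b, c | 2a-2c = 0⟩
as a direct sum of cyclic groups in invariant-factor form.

rank_ℚ(R)=1; free=3−1=2
SNF(R) diag = [2] → torsion [2]

Answer: M ≅ ℤ^2 ⊕ ℤ/2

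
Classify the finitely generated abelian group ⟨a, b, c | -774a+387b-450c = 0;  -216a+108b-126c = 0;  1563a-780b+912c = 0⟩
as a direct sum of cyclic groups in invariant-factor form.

rank_ℚ(R)=3; free=3−3=0
SNF(R) diag = [3, 9, 18] → torsion [3, 9, 18]

Answer: M ≅ ℤ/3 ⊕ ℤ/9 ⊕ ℤ/18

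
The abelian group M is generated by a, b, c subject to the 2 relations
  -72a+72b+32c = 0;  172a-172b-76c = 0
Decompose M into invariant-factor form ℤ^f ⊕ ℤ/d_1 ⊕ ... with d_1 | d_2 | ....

rank_ℚ(R)=2; free=3−2=1
SNF(R) diag = [4, 8] → torsion [4, 8]

Answer: M ≅ ℤ^1 ⊕ ℤ/4 ⊕ ℤ/8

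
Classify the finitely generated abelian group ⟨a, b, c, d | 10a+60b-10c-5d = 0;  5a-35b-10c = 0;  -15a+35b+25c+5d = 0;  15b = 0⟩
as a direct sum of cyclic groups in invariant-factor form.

Answer: M ≅ ℤ/5 ⊕ ℤ/5 ⊕ ℤ/5 ⊕ ℤ/15

Derivation:
rank_ℚ(R)=4; free=4−4=0
SNF(R) diag = [5, 5, 5, 15] → torsion [5, 5, 5, 15]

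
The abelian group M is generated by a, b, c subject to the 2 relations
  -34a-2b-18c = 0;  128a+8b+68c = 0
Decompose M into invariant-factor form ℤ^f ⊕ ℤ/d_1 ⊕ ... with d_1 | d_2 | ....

rank_ℚ(R)=2; free=3−2=1
SNF(R) diag = [2, 4] → torsion [2, 4]

Answer: M ≅ ℤ^1 ⊕ ℤ/2 ⊕ ℤ/4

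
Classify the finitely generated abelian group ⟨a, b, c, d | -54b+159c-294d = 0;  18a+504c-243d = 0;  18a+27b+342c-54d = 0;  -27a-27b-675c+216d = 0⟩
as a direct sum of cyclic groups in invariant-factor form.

rank_ℚ(R)=4; free=4−4=0
SNF(R) diag = [3, 9, 27, 81] → torsion [3, 9, 27, 81]

Answer: M ≅ ℤ/3 ⊕ ℤ/9 ⊕ ℤ/27 ⊕ ℤ/81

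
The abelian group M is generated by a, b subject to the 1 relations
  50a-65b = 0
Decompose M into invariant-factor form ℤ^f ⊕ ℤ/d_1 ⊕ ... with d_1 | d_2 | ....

rank_ℚ(R)=1; free=2−1=1
SNF(R) diag = [5] → torsion [5]

Answer: M ≅ ℤ^1 ⊕ ℤ/5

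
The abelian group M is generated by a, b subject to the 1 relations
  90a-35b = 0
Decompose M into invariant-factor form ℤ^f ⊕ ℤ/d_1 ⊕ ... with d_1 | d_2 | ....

Answer: M ≅ ℤ^1 ⊕ ℤ/5

Derivation:
rank_ℚ(R)=1; free=2−1=1
SNF(R) diag = [5] → torsion [5]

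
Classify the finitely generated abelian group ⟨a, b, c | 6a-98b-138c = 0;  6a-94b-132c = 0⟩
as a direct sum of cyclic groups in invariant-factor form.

rank_ℚ(R)=2; free=3−2=1
SNF(R) diag = [2, 6] → torsion [2, 6]

Answer: M ≅ ℤ^1 ⊕ ℤ/2 ⊕ ℤ/6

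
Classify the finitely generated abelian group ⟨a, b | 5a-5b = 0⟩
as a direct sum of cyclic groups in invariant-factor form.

Answer: M ≅ ℤ^1 ⊕ ℤ/5

Derivation:
rank_ℚ(R)=1; free=2−1=1
SNF(R) diag = [5] → torsion [5]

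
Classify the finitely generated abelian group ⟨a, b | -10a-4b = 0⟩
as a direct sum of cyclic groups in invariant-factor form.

rank_ℚ(R)=1; free=2−1=1
SNF(R) diag = [2] → torsion [2]

Answer: M ≅ ℤ^1 ⊕ ℤ/2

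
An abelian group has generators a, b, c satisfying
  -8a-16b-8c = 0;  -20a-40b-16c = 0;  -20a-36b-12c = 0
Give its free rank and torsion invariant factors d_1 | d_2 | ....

rank_ℚ(R)=3; free=3−3=0
SNF(R) diag = [4, 4, 8] → torsion [4, 4, 8]

Answer: M ≅ ℤ/4 ⊕ ℤ/4 ⊕ ℤ/8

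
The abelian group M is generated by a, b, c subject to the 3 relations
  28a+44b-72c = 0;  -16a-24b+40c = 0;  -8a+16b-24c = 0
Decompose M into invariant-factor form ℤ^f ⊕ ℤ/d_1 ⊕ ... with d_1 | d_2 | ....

Answer: M ≅ ℤ/4 ⊕ ℤ/8 ⊕ ℤ/16

Derivation:
rank_ℚ(R)=3; free=3−3=0
SNF(R) diag = [4, 8, 16] → torsion [4, 8, 16]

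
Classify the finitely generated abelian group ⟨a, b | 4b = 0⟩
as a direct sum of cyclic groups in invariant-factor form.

rank_ℚ(R)=1; free=2−1=1
SNF(R) diag = [4] → torsion [4]

Answer: M ≅ ℤ^1 ⊕ ℤ/4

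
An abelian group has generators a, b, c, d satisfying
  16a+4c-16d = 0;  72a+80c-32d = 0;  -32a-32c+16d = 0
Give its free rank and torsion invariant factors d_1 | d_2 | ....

Answer: M ≅ ℤ^1 ⊕ ℤ/4 ⊕ ℤ/8 ⊕ ℤ/16

Derivation:
rank_ℚ(R)=3; free=4−3=1
SNF(R) diag = [4, 8, 16] → torsion [4, 8, 16]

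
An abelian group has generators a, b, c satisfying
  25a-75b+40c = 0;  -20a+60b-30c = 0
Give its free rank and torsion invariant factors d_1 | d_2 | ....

Answer: M ≅ ℤ^1 ⊕ ℤ/5 ⊕ ℤ/10

Derivation:
rank_ℚ(R)=2; free=3−2=1
SNF(R) diag = [5, 10] → torsion [5, 10]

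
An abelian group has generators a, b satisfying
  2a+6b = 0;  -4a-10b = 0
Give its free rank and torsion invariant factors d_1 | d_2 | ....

rank_ℚ(R)=2; free=2−2=0
SNF(R) diag = [2, 2] → torsion [2, 2]

Answer: M ≅ ℤ/2 ⊕ ℤ/2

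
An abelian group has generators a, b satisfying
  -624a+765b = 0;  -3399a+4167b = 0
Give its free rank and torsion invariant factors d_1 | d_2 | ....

Answer: M ≅ ℤ/3 ⊕ ℤ/9

Derivation:
rank_ℚ(R)=2; free=2−2=0
SNF(R) diag = [3, 9] → torsion [3, 9]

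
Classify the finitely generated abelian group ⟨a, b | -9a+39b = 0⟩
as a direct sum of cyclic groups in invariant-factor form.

rank_ℚ(R)=1; free=2−1=1
SNF(R) diag = [3] → torsion [3]

Answer: M ≅ ℤ^1 ⊕ ℤ/3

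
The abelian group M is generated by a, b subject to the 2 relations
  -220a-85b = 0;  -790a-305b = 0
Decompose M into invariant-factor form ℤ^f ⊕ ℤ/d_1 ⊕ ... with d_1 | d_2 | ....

rank_ℚ(R)=2; free=2−2=0
SNF(R) diag = [5, 10] → torsion [5, 10]

Answer: M ≅ ℤ/5 ⊕ ℤ/10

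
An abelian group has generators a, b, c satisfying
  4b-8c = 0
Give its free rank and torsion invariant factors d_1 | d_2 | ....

rank_ℚ(R)=1; free=3−1=2
SNF(R) diag = [4] → torsion [4]

Answer: M ≅ ℤ^2 ⊕ ℤ/4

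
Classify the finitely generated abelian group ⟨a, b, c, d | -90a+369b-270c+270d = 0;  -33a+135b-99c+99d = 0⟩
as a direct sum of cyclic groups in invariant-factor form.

Answer: M ≅ ℤ^2 ⊕ ℤ/3 ⊕ ℤ/9

Derivation:
rank_ℚ(R)=2; free=4−2=2
SNF(R) diag = [3, 9] → torsion [3, 9]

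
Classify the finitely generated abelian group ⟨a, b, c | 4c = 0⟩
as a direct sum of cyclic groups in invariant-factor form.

rank_ℚ(R)=1; free=3−1=2
SNF(R) diag = [4] → torsion [4]

Answer: M ≅ ℤ^2 ⊕ ℤ/4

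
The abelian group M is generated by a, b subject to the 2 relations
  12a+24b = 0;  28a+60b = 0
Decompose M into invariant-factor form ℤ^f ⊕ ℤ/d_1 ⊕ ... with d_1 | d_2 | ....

Answer: M ≅ ℤ/4 ⊕ ℤ/12

Derivation:
rank_ℚ(R)=2; free=2−2=0
SNF(R) diag = [4, 12] → torsion [4, 12]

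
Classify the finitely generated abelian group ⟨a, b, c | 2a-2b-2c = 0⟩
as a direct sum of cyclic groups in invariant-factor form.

rank_ℚ(R)=1; free=3−1=2
SNF(R) diag = [2] → torsion [2]

Answer: M ≅ ℤ^2 ⊕ ℤ/2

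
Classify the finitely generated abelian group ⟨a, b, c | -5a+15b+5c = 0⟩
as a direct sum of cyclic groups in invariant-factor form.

Answer: M ≅ ℤ^2 ⊕ ℤ/5

Derivation:
rank_ℚ(R)=1; free=3−1=2
SNF(R) diag = [5] → torsion [5]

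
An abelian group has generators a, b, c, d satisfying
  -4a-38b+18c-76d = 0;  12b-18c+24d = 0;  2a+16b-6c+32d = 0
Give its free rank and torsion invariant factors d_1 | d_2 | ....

rank_ℚ(R)=3; free=4−3=1
SNF(R) diag = [2, 6, 6] → torsion [2, 6, 6]

Answer: M ≅ ℤ^1 ⊕ ℤ/2 ⊕ ℤ/6 ⊕ ℤ/6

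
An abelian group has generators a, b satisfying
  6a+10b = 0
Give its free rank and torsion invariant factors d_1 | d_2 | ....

Answer: M ≅ ℤ^1 ⊕ ℤ/2

Derivation:
rank_ℚ(R)=1; free=2−1=1
SNF(R) diag = [2] → torsion [2]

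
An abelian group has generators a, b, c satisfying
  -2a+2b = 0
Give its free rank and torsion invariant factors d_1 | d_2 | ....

rank_ℚ(R)=1; free=3−1=2
SNF(R) diag = [2] → torsion [2]

Answer: M ≅ ℤ^2 ⊕ ℤ/2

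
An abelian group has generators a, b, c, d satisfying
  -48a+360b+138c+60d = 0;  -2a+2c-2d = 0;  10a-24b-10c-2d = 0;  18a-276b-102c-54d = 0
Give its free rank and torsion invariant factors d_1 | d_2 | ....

Answer: M ≅ ℤ/2 ⊕ ℤ/6 ⊕ ℤ/12 ⊕ ℤ/36

Derivation:
rank_ℚ(R)=4; free=4−4=0
SNF(R) diag = [2, 6, 12, 36] → torsion [2, 6, 12, 36]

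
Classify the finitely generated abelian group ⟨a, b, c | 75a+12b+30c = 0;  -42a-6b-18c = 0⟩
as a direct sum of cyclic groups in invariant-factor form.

Answer: M ≅ ℤ^1 ⊕ ℤ/3 ⊕ ℤ/6

Derivation:
rank_ℚ(R)=2; free=3−2=1
SNF(R) diag = [3, 6] → torsion [3, 6]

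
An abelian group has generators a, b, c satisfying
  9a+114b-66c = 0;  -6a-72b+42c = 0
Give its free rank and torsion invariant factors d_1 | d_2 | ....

rank_ℚ(R)=2; free=3−2=1
SNF(R) diag = [3, 6] → torsion [3, 6]

Answer: M ≅ ℤ^1 ⊕ ℤ/3 ⊕ ℤ/6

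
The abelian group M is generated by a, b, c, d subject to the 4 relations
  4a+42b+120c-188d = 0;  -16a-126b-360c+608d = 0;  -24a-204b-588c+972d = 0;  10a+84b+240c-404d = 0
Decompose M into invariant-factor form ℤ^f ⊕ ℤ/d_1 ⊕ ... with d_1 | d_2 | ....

rank_ℚ(R)=4; free=4−4=0
SNF(R) diag = [2, 6, 12, 36] → torsion [2, 6, 12, 36]

Answer: M ≅ ℤ/2 ⊕ ℤ/6 ⊕ ℤ/12 ⊕ ℤ/36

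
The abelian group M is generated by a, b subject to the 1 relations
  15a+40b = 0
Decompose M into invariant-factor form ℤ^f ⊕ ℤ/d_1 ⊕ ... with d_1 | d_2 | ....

Answer: M ≅ ℤ^1 ⊕ ℤ/5

Derivation:
rank_ℚ(R)=1; free=2−1=1
SNF(R) diag = [5] → torsion [5]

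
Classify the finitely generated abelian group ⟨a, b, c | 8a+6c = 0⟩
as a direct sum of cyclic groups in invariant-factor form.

rank_ℚ(R)=1; free=3−1=2
SNF(R) diag = [2] → torsion [2]

Answer: M ≅ ℤ^2 ⊕ ℤ/2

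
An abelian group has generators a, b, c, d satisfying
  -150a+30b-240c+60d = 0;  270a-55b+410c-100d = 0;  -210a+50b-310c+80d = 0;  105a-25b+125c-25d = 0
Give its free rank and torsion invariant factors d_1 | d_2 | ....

rank_ℚ(R)=4; free=4−4=0
SNF(R) diag = [5, 15, 30, 30] → torsion [5, 15, 30, 30]

Answer: M ≅ ℤ/5 ⊕ ℤ/15 ⊕ ℤ/30 ⊕ ℤ/30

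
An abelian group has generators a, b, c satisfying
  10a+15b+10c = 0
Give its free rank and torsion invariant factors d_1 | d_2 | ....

rank_ℚ(R)=1; free=3−1=2
SNF(R) diag = [5] → torsion [5]

Answer: M ≅ ℤ^2 ⊕ ℤ/5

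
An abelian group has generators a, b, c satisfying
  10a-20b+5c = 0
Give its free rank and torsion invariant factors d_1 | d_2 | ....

Answer: M ≅ ℤ^2 ⊕ ℤ/5

Derivation:
rank_ℚ(R)=1; free=3−1=2
SNF(R) diag = [5] → torsion [5]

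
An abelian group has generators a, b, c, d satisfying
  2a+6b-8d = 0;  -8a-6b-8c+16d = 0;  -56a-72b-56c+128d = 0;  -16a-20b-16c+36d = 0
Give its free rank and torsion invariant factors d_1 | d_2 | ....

rank_ℚ(R)=4; free=4−4=0
SNF(R) diag = [2, 2, 4, 8] → torsion [2, 2, 4, 8]

Answer: M ≅ ℤ/2 ⊕ ℤ/2 ⊕ ℤ/4 ⊕ ℤ/8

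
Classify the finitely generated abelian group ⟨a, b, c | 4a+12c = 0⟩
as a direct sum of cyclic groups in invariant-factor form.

Answer: M ≅ ℤ^2 ⊕ ℤ/4

Derivation:
rank_ℚ(R)=1; free=3−1=2
SNF(R) diag = [4] → torsion [4]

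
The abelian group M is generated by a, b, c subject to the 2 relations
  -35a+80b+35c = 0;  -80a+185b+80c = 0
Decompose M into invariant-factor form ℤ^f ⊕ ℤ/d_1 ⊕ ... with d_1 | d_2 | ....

Answer: M ≅ ℤ^1 ⊕ ℤ/5 ⊕ ℤ/15

Derivation:
rank_ℚ(R)=2; free=3−2=1
SNF(R) diag = [5, 15] → torsion [5, 15]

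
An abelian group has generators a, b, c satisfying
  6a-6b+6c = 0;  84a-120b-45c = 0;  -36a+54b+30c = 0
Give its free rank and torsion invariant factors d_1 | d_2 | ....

Answer: M ≅ ℤ/3 ⊕ ℤ/6 ⊕ ℤ/18

Derivation:
rank_ℚ(R)=3; free=3−3=0
SNF(R) diag = [3, 6, 18] → torsion [3, 6, 18]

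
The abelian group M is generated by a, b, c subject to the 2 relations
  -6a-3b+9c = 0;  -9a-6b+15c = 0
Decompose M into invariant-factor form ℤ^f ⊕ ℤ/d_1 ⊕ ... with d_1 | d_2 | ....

rank_ℚ(R)=2; free=3−2=1
SNF(R) diag = [3, 3] → torsion [3, 3]

Answer: M ≅ ℤ^1 ⊕ ℤ/3 ⊕ ℤ/3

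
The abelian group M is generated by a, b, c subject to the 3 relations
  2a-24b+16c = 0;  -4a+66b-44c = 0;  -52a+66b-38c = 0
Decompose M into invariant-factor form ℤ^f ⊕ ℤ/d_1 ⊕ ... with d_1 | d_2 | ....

Answer: M ≅ ℤ/2 ⊕ ℤ/6 ⊕ ℤ/18

Derivation:
rank_ℚ(R)=3; free=3−3=0
SNF(R) diag = [2, 6, 18] → torsion [2, 6, 18]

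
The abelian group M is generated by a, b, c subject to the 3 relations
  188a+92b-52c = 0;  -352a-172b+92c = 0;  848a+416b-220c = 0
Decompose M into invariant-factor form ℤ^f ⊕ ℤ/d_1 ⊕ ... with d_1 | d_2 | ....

Answer: M ≅ ℤ/4 ⊕ ℤ/12 ⊕ ℤ/36

Derivation:
rank_ℚ(R)=3; free=3−3=0
SNF(R) diag = [4, 12, 36] → torsion [4, 12, 36]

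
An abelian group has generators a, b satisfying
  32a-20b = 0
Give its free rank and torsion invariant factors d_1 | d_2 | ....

rank_ℚ(R)=1; free=2−1=1
SNF(R) diag = [4] → torsion [4]

Answer: M ≅ ℤ^1 ⊕ ℤ/4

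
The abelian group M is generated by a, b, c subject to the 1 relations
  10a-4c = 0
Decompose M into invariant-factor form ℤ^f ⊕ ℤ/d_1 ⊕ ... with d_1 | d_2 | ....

Answer: M ≅ ℤ^2 ⊕ ℤ/2

Derivation:
rank_ℚ(R)=1; free=3−1=2
SNF(R) diag = [2] → torsion [2]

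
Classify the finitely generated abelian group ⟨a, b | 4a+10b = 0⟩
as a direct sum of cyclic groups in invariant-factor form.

Answer: M ≅ ℤ^1 ⊕ ℤ/2

Derivation:
rank_ℚ(R)=1; free=2−1=1
SNF(R) diag = [2] → torsion [2]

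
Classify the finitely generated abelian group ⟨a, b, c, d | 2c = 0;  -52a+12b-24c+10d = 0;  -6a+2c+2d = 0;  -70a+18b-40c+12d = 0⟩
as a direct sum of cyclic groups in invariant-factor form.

Answer: M ≅ ℤ/2 ⊕ ℤ/2 ⊕ ℤ/2 ⊕ ℤ/6

Derivation:
rank_ℚ(R)=4; free=4−4=0
SNF(R) diag = [2, 2, 2, 6] → torsion [2, 2, 2, 6]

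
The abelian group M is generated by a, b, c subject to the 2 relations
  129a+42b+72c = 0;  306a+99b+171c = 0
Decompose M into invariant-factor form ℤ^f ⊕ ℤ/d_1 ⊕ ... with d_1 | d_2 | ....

Answer: M ≅ ℤ^1 ⊕ ℤ/3 ⊕ ℤ/9

Derivation:
rank_ℚ(R)=2; free=3−2=1
SNF(R) diag = [3, 9] → torsion [3, 9]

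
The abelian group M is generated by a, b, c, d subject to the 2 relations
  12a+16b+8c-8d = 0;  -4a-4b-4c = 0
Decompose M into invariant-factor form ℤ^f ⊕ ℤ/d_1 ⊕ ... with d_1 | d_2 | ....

Answer: M ≅ ℤ^2 ⊕ ℤ/4 ⊕ ℤ/4

Derivation:
rank_ℚ(R)=2; free=4−2=2
SNF(R) diag = [4, 4] → torsion [4, 4]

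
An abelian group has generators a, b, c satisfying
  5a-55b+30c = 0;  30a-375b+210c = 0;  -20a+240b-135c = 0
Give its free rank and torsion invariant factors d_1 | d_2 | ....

rank_ℚ(R)=3; free=3−3=0
SNF(R) diag = [5, 5, 15] → torsion [5, 5, 15]

Answer: M ≅ ℤ/5 ⊕ ℤ/5 ⊕ ℤ/15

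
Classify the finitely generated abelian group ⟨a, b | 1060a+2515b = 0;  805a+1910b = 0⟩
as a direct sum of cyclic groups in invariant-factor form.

Answer: M ≅ ℤ/5 ⊕ ℤ/5

Derivation:
rank_ℚ(R)=2; free=2−2=0
SNF(R) diag = [5, 5] → torsion [5, 5]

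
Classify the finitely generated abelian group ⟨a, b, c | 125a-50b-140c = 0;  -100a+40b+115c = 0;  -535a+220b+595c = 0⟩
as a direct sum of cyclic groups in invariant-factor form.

Answer: M ≅ ℤ/5 ⊕ ℤ/15 ⊕ ℤ/30

Derivation:
rank_ℚ(R)=3; free=3−3=0
SNF(R) diag = [5, 15, 30] → torsion [5, 15, 30]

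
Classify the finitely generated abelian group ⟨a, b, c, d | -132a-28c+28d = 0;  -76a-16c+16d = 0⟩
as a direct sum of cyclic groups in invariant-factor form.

rank_ℚ(R)=2; free=4−2=2
SNF(R) diag = [4, 4] → torsion [4, 4]

Answer: M ≅ ℤ^2 ⊕ ℤ/4 ⊕ ℤ/4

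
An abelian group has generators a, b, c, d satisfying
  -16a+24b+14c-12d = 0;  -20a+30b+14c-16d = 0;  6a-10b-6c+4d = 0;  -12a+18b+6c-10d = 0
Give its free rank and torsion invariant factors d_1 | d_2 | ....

rank_ℚ(R)=4; free=4−4=0
SNF(R) diag = [2, 2, 2, 2] → torsion [2, 2, 2, 2]

Answer: M ≅ ℤ/2 ⊕ ℤ/2 ⊕ ℤ/2 ⊕ ℤ/2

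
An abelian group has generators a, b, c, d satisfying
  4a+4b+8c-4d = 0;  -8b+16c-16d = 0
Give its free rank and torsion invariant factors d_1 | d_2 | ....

rank_ℚ(R)=2; free=4−2=2
SNF(R) diag = [4, 8] → torsion [4, 8]

Answer: M ≅ ℤ^2 ⊕ ℤ/4 ⊕ ℤ/8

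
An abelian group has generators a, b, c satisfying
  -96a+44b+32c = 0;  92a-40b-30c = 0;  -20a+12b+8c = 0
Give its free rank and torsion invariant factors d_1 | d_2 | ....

rank_ℚ(R)=3; free=3−3=0
SNF(R) diag = [2, 4, 12] → torsion [2, 4, 12]

Answer: M ≅ ℤ/2 ⊕ ℤ/4 ⊕ ℤ/12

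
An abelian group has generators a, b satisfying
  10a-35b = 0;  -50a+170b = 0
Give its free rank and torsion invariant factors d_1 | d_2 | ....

Answer: M ≅ ℤ/5 ⊕ ℤ/10

Derivation:
rank_ℚ(R)=2; free=2−2=0
SNF(R) diag = [5, 10] → torsion [5, 10]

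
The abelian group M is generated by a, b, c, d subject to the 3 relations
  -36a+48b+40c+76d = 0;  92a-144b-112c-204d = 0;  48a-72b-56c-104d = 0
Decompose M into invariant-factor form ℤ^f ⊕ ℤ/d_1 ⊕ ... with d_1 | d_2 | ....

Answer: M ≅ ℤ^1 ⊕ ℤ/4 ⊕ ℤ/8 ⊕ ℤ/24

Derivation:
rank_ℚ(R)=3; free=4−3=1
SNF(R) diag = [4, 8, 24] → torsion [4, 8, 24]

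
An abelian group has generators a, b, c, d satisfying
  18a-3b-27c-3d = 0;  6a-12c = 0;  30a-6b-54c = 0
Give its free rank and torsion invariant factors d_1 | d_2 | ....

Answer: M ≅ ℤ^1 ⊕ ℤ/3 ⊕ ℤ/6 ⊕ ℤ/6

Derivation:
rank_ℚ(R)=3; free=4−3=1
SNF(R) diag = [3, 6, 6] → torsion [3, 6, 6]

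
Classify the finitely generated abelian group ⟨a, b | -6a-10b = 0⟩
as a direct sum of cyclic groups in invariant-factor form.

rank_ℚ(R)=1; free=2−1=1
SNF(R) diag = [2] → torsion [2]

Answer: M ≅ ℤ^1 ⊕ ℤ/2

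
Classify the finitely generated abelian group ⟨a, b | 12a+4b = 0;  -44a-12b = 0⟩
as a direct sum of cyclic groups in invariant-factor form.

rank_ℚ(R)=2; free=2−2=0
SNF(R) diag = [4, 8] → torsion [4, 8]

Answer: M ≅ ℤ/4 ⊕ ℤ/8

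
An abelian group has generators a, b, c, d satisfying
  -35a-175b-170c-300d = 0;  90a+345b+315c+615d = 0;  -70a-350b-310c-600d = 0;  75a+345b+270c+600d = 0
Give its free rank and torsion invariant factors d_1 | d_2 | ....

rank_ℚ(R)=4; free=4−4=0
SNF(R) diag = [5, 15, 30, 90] → torsion [5, 15, 30, 90]

Answer: M ≅ ℤ/5 ⊕ ℤ/15 ⊕ ℤ/30 ⊕ ℤ/90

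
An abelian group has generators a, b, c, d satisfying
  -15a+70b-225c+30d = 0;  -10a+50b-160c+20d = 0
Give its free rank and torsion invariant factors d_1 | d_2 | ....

rank_ℚ(R)=2; free=4−2=2
SNF(R) diag = [5, 10] → torsion [5, 10]

Answer: M ≅ ℤ^2 ⊕ ℤ/5 ⊕ ℤ/10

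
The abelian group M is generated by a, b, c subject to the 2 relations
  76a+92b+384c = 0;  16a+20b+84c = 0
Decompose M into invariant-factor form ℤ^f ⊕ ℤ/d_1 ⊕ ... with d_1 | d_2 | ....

Answer: M ≅ ℤ^1 ⊕ ℤ/4 ⊕ ℤ/12

Derivation:
rank_ℚ(R)=2; free=3−2=1
SNF(R) diag = [4, 12] → torsion [4, 12]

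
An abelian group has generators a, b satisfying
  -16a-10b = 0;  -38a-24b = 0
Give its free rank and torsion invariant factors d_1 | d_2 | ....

rank_ℚ(R)=2; free=2−2=0
SNF(R) diag = [2, 2] → torsion [2, 2]

Answer: M ≅ ℤ/2 ⊕ ℤ/2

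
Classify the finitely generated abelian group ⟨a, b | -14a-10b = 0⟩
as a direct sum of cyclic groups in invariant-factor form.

Answer: M ≅ ℤ^1 ⊕ ℤ/2

Derivation:
rank_ℚ(R)=1; free=2−1=1
SNF(R) diag = [2] → torsion [2]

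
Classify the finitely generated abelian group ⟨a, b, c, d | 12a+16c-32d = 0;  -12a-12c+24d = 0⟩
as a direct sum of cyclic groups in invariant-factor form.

rank_ℚ(R)=2; free=4−2=2
SNF(R) diag = [4, 12] → torsion [4, 12]

Answer: M ≅ ℤ^2 ⊕ ℤ/4 ⊕ ℤ/12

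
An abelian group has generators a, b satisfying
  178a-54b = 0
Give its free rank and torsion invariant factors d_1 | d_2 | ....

rank_ℚ(R)=1; free=2−1=1
SNF(R) diag = [2] → torsion [2]

Answer: M ≅ ℤ^1 ⊕ ℤ/2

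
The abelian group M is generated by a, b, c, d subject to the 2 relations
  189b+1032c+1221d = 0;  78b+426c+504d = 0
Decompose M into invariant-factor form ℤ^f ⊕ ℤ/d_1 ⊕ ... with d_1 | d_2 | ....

rank_ℚ(R)=2; free=4−2=2
SNF(R) diag = [3, 6] → torsion [3, 6]

Answer: M ≅ ℤ^2 ⊕ ℤ/3 ⊕ ℤ/6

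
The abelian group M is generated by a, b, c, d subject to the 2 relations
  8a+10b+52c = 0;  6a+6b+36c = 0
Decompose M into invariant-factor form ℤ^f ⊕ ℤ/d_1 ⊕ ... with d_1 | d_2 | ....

Answer: M ≅ ℤ^2 ⊕ ℤ/2 ⊕ ℤ/6

Derivation:
rank_ℚ(R)=2; free=4−2=2
SNF(R) diag = [2, 6] → torsion [2, 6]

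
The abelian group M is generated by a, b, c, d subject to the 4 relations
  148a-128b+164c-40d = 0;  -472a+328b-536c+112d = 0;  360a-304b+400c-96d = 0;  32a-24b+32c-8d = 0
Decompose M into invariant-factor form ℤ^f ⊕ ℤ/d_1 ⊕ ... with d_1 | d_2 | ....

rank_ℚ(R)=4; free=4−4=0
SNF(R) diag = [4, 8, 8, 24] → torsion [4, 8, 8, 24]

Answer: M ≅ ℤ/4 ⊕ ℤ/8 ⊕ ℤ/8 ⊕ ℤ/24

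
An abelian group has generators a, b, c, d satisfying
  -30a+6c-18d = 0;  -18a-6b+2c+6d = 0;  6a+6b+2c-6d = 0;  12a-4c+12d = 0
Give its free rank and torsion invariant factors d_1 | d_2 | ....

rank_ℚ(R)=4; free=4−4=0
SNF(R) diag = [2, 6, 12, 24] → torsion [2, 6, 12, 24]

Answer: M ≅ ℤ/2 ⊕ ℤ/6 ⊕ ℤ/12 ⊕ ℤ/24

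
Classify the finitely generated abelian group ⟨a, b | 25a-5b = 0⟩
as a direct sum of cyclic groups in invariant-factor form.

Answer: M ≅ ℤ^1 ⊕ ℤ/5

Derivation:
rank_ℚ(R)=1; free=2−1=1
SNF(R) diag = [5] → torsion [5]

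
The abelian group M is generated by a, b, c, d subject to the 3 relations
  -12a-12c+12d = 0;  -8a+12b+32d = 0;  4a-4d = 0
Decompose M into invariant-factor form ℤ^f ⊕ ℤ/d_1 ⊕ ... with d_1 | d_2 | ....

Answer: M ≅ ℤ^1 ⊕ ℤ/4 ⊕ ℤ/12 ⊕ ℤ/12

Derivation:
rank_ℚ(R)=3; free=4−3=1
SNF(R) diag = [4, 12, 12] → torsion [4, 12, 12]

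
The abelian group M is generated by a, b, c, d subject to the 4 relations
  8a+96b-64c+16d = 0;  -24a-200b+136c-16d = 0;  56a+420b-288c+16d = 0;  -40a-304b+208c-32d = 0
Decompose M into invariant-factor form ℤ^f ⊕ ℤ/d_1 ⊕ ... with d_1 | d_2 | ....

Answer: M ≅ ℤ/4 ⊕ ℤ/8 ⊕ ℤ/8 ⊕ ℤ/16

Derivation:
rank_ℚ(R)=4; free=4−4=0
SNF(R) diag = [4, 8, 8, 16] → torsion [4, 8, 8, 16]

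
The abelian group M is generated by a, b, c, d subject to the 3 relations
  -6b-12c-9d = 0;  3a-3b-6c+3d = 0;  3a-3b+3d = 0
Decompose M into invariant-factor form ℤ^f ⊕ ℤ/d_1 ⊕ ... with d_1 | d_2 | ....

Answer: M ≅ ℤ^1 ⊕ ℤ/3 ⊕ ℤ/3 ⊕ ℤ/6

Derivation:
rank_ℚ(R)=3; free=4−3=1
SNF(R) diag = [3, 3, 6] → torsion [3, 3, 6]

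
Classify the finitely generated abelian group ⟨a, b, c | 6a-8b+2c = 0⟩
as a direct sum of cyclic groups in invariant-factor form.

Answer: M ≅ ℤ^2 ⊕ ℤ/2

Derivation:
rank_ℚ(R)=1; free=3−1=2
SNF(R) diag = [2] → torsion [2]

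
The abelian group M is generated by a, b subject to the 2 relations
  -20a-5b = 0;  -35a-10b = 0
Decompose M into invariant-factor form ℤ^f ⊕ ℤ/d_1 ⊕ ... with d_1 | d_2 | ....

rank_ℚ(R)=2; free=2−2=0
SNF(R) diag = [5, 5] → torsion [5, 5]

Answer: M ≅ ℤ/5 ⊕ ℤ/5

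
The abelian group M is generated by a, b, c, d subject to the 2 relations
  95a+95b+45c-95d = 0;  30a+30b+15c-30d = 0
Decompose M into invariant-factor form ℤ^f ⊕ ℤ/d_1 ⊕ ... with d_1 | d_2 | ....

rank_ℚ(R)=2; free=4−2=2
SNF(R) diag = [5, 15] → torsion [5, 15]

Answer: M ≅ ℤ^2 ⊕ ℤ/5 ⊕ ℤ/15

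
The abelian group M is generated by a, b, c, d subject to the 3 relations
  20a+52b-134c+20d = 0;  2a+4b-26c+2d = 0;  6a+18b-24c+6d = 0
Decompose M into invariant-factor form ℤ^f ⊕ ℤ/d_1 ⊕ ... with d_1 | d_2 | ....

Answer: M ≅ ℤ^1 ⊕ ℤ/2 ⊕ ℤ/6 ⊕ ℤ/18

Derivation:
rank_ℚ(R)=3; free=4−3=1
SNF(R) diag = [2, 6, 18] → torsion [2, 6, 18]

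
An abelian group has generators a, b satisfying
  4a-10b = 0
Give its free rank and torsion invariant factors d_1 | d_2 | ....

rank_ℚ(R)=1; free=2−1=1
SNF(R) diag = [2] → torsion [2]

Answer: M ≅ ℤ^1 ⊕ ℤ/2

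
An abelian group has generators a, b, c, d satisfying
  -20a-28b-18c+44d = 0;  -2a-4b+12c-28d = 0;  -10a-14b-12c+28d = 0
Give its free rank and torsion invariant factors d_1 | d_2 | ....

rank_ℚ(R)=3; free=4−3=1
SNF(R) diag = [2, 6, 6] → torsion [2, 6, 6]

Answer: M ≅ ℤ^1 ⊕ ℤ/2 ⊕ ℤ/6 ⊕ ℤ/6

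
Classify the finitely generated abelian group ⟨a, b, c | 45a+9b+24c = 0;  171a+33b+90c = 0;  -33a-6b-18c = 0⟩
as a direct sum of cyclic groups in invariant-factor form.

Answer: M ≅ ℤ/3 ⊕ ℤ/3 ⊕ ℤ/6

Derivation:
rank_ℚ(R)=3; free=3−3=0
SNF(R) diag = [3, 3, 6] → torsion [3, 3, 6]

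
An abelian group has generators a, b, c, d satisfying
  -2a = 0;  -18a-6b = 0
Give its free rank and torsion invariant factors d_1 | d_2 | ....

Answer: M ≅ ℤ^2 ⊕ ℤ/2 ⊕ ℤ/6

Derivation:
rank_ℚ(R)=2; free=4−2=2
SNF(R) diag = [2, 6] → torsion [2, 6]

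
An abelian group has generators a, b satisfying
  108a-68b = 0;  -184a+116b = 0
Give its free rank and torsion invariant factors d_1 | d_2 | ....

rank_ℚ(R)=2; free=2−2=0
SNF(R) diag = [4, 4] → torsion [4, 4]

Answer: M ≅ ℤ/4 ⊕ ℤ/4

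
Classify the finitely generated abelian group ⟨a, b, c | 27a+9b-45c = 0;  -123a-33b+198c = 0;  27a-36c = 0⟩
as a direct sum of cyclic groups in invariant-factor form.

rank_ℚ(R)=3; free=3−3=0
SNF(R) diag = [3, 9, 9] → torsion [3, 9, 9]

Answer: M ≅ ℤ/3 ⊕ ℤ/9 ⊕ ℤ/9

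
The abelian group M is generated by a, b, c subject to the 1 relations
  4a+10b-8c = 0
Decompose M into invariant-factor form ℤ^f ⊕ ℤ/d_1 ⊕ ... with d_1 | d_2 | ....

rank_ℚ(R)=1; free=3−1=2
SNF(R) diag = [2] → torsion [2]

Answer: M ≅ ℤ^2 ⊕ ℤ/2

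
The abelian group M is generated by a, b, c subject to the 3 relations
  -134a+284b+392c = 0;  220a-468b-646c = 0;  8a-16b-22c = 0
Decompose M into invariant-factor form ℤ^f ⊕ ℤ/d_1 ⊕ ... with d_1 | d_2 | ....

rank_ℚ(R)=3; free=3−3=0
SNF(R) diag = [2, 2, 4] → torsion [2, 2, 4]

Answer: M ≅ ℤ/2 ⊕ ℤ/2 ⊕ ℤ/4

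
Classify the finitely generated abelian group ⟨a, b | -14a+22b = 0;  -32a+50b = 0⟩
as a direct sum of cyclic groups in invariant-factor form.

rank_ℚ(R)=2; free=2−2=0
SNF(R) diag = [2, 2] → torsion [2, 2]

Answer: M ≅ ℤ/2 ⊕ ℤ/2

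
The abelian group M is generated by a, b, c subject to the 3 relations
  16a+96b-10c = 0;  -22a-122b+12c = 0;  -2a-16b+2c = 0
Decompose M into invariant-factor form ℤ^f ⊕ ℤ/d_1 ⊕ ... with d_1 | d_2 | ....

rank_ℚ(R)=3; free=3−3=0
SNF(R) diag = [2, 2, 2] → torsion [2, 2, 2]

Answer: M ≅ ℤ/2 ⊕ ℤ/2 ⊕ ℤ/2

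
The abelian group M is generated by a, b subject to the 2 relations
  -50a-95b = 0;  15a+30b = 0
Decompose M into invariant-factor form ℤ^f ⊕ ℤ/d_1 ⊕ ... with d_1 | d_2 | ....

Answer: M ≅ ℤ/5 ⊕ ℤ/15

Derivation:
rank_ℚ(R)=2; free=2−2=0
SNF(R) diag = [5, 15] → torsion [5, 15]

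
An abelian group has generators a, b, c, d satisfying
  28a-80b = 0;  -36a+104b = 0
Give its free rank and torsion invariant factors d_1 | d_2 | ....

Answer: M ≅ ℤ^2 ⊕ ℤ/4 ⊕ ℤ/8

Derivation:
rank_ℚ(R)=2; free=4−2=2
SNF(R) diag = [4, 8] → torsion [4, 8]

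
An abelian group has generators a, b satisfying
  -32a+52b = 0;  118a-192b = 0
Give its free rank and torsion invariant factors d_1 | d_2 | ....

rank_ℚ(R)=2; free=2−2=0
SNF(R) diag = [2, 4] → torsion [2, 4]

Answer: M ≅ ℤ/2 ⊕ ℤ/4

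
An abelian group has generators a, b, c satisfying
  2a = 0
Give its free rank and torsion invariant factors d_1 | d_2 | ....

Answer: M ≅ ℤ^2 ⊕ ℤ/2

Derivation:
rank_ℚ(R)=1; free=3−1=2
SNF(R) diag = [2] → torsion [2]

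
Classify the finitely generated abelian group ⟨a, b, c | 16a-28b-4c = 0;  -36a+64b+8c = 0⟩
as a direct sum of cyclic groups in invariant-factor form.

rank_ℚ(R)=2; free=3−2=1
SNF(R) diag = [4, 4] → torsion [4, 4]

Answer: M ≅ ℤ^1 ⊕ ℤ/4 ⊕ ℤ/4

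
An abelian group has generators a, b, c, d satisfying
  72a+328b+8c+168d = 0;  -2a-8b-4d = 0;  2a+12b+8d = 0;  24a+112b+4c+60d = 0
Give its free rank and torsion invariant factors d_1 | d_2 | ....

Answer: M ≅ ℤ/2 ⊕ ℤ/4 ⊕ ℤ/4 ⊕ ℤ/8

Derivation:
rank_ℚ(R)=4; free=4−4=0
SNF(R) diag = [2, 4, 4, 8] → torsion [2, 4, 4, 8]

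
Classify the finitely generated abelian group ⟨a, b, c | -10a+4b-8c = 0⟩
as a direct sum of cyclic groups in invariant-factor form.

rank_ℚ(R)=1; free=3−1=2
SNF(R) diag = [2] → torsion [2]

Answer: M ≅ ℤ^2 ⊕ ℤ/2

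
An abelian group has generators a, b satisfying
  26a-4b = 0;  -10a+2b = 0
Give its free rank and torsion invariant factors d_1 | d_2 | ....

Answer: M ≅ ℤ/2 ⊕ ℤ/6

Derivation:
rank_ℚ(R)=2; free=2−2=0
SNF(R) diag = [2, 6] → torsion [2, 6]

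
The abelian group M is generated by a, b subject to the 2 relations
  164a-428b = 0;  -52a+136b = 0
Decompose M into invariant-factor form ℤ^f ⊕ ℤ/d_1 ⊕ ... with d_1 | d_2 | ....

Answer: M ≅ ℤ/4 ⊕ ℤ/12

Derivation:
rank_ℚ(R)=2; free=2−2=0
SNF(R) diag = [4, 12] → torsion [4, 12]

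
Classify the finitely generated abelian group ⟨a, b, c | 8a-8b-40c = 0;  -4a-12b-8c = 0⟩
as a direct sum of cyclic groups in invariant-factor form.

rank_ℚ(R)=2; free=3−2=1
SNF(R) diag = [4, 8] → torsion [4, 8]

Answer: M ≅ ℤ^1 ⊕ ℤ/4 ⊕ ℤ/8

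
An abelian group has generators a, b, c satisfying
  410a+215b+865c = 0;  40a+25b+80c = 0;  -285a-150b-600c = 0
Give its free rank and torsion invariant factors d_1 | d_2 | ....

rank_ℚ(R)=3; free=3−3=0
SNF(R) diag = [5, 15, 15] → torsion [5, 15, 15]

Answer: M ≅ ℤ/5 ⊕ ℤ/15 ⊕ ℤ/15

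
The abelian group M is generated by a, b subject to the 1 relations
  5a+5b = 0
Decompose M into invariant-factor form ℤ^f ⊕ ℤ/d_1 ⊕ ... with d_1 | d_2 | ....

Answer: M ≅ ℤ^1 ⊕ ℤ/5

Derivation:
rank_ℚ(R)=1; free=2−1=1
SNF(R) diag = [5] → torsion [5]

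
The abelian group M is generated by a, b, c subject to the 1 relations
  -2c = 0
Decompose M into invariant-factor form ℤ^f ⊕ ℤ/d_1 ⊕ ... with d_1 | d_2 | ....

rank_ℚ(R)=1; free=3−1=2
SNF(R) diag = [2] → torsion [2]

Answer: M ≅ ℤ^2 ⊕ ℤ/2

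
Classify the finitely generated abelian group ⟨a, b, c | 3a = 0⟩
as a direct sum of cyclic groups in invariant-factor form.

Answer: M ≅ ℤ^2 ⊕ ℤ/3

Derivation:
rank_ℚ(R)=1; free=3−1=2
SNF(R) diag = [3] → torsion [3]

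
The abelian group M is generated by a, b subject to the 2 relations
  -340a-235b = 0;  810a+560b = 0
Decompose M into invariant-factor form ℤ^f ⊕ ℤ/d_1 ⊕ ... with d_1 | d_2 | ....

rank_ℚ(R)=2; free=2−2=0
SNF(R) diag = [5, 10] → torsion [5, 10]

Answer: M ≅ ℤ/5 ⊕ ℤ/10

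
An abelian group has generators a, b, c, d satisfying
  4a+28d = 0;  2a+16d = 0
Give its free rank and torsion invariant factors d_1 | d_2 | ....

Answer: M ≅ ℤ^2 ⊕ ℤ/2 ⊕ ℤ/4

Derivation:
rank_ℚ(R)=2; free=4−2=2
SNF(R) diag = [2, 4] → torsion [2, 4]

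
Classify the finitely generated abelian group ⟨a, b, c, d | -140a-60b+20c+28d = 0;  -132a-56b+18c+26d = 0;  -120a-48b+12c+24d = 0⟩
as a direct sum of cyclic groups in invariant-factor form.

rank_ℚ(R)=3; free=4−3=1
SNF(R) diag = [2, 4, 12] → torsion [2, 4, 12]

Answer: M ≅ ℤ^1 ⊕ ℤ/2 ⊕ ℤ/4 ⊕ ℤ/12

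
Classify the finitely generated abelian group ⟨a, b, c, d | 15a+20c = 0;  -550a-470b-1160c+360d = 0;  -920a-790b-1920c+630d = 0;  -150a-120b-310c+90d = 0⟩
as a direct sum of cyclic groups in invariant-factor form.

rank_ℚ(R)=4; free=4−4=0
SNF(R) diag = [5, 10, 30, 90] → torsion [5, 10, 30, 90]

Answer: M ≅ ℤ/5 ⊕ ℤ/10 ⊕ ℤ/30 ⊕ ℤ/90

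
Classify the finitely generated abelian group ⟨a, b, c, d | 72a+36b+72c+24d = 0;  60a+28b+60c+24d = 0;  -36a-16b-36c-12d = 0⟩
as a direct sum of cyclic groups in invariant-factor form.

rank_ℚ(R)=3; free=4−3=1
SNF(R) diag = [4, 12, 12] → torsion [4, 12, 12]

Answer: M ≅ ℤ^1 ⊕ ℤ/4 ⊕ ℤ/12 ⊕ ℤ/12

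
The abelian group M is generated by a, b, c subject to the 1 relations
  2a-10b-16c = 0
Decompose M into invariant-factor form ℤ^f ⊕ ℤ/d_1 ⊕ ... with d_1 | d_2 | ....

rank_ℚ(R)=1; free=3−1=2
SNF(R) diag = [2] → torsion [2]

Answer: M ≅ ℤ^2 ⊕ ℤ/2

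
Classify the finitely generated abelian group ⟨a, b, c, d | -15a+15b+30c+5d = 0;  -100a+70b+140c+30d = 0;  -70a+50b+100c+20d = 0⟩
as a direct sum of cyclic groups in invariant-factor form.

rank_ℚ(R)=3; free=4−3=1
SNF(R) diag = [5, 10, 10] → torsion [5, 10, 10]

Answer: M ≅ ℤ^1 ⊕ ℤ/5 ⊕ ℤ/10 ⊕ ℤ/10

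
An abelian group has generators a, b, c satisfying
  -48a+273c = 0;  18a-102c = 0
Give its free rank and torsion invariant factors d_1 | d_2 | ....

Answer: M ≅ ℤ^1 ⊕ ℤ/3 ⊕ ℤ/6

Derivation:
rank_ℚ(R)=2; free=3−2=1
SNF(R) diag = [3, 6] → torsion [3, 6]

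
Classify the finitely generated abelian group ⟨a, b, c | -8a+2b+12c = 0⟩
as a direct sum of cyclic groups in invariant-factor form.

rank_ℚ(R)=1; free=3−1=2
SNF(R) diag = [2] → torsion [2]

Answer: M ≅ ℤ^2 ⊕ ℤ/2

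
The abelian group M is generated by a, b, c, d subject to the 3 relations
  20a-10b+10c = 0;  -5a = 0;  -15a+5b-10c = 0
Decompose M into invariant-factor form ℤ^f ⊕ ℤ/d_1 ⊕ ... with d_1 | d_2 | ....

Answer: M ≅ ℤ^1 ⊕ ℤ/5 ⊕ ℤ/5 ⊕ ℤ/10

Derivation:
rank_ℚ(R)=3; free=4−3=1
SNF(R) diag = [5, 5, 10] → torsion [5, 5, 10]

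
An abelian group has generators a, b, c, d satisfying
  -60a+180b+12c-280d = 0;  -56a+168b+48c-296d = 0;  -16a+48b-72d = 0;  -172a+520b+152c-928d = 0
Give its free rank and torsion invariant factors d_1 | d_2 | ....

Answer: M ≅ ℤ/4 ⊕ ℤ/4 ⊕ ℤ/8 ⊕ ℤ/24

Derivation:
rank_ℚ(R)=4; free=4−4=0
SNF(R) diag = [4, 4, 8, 24] → torsion [4, 4, 8, 24]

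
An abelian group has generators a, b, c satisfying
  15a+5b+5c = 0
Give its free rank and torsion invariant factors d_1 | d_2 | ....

Answer: M ≅ ℤ^2 ⊕ ℤ/5

Derivation:
rank_ℚ(R)=1; free=3−1=2
SNF(R) diag = [5] → torsion [5]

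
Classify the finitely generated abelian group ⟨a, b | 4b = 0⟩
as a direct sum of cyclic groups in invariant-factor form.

Answer: M ≅ ℤ^1 ⊕ ℤ/4

Derivation:
rank_ℚ(R)=1; free=2−1=1
SNF(R) diag = [4] → torsion [4]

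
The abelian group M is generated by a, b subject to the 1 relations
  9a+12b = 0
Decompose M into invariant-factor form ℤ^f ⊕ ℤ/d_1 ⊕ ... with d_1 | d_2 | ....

Answer: M ≅ ℤ^1 ⊕ ℤ/3

Derivation:
rank_ℚ(R)=1; free=2−1=1
SNF(R) diag = [3] → torsion [3]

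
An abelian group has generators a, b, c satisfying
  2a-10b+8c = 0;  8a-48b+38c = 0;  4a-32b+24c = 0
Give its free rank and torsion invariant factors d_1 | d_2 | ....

rank_ℚ(R)=3; free=3−3=0
SNF(R) diag = [2, 2, 4] → torsion [2, 2, 4]

Answer: M ≅ ℤ/2 ⊕ ℤ/2 ⊕ ℤ/4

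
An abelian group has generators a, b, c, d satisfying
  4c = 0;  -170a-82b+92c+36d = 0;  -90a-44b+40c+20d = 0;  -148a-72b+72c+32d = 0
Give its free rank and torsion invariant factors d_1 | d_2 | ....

Answer: M ≅ ℤ/2 ⊕ ℤ/2 ⊕ ℤ/4 ⊕ ℤ/8

Derivation:
rank_ℚ(R)=4; free=4−4=0
SNF(R) diag = [2, 2, 4, 8] → torsion [2, 2, 4, 8]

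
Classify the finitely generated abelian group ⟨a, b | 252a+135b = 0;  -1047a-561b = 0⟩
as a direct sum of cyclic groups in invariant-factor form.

rank_ℚ(R)=2; free=2−2=0
SNF(R) diag = [3, 9] → torsion [3, 9]

Answer: M ≅ ℤ/3 ⊕ ℤ/9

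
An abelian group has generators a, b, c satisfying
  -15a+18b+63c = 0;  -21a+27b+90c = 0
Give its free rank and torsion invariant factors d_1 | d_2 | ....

Answer: M ≅ ℤ^1 ⊕ ℤ/3 ⊕ ℤ/9

Derivation:
rank_ℚ(R)=2; free=3−2=1
SNF(R) diag = [3, 9] → torsion [3, 9]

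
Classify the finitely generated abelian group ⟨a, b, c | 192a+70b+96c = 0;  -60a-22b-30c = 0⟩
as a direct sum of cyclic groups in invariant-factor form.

Answer: M ≅ ℤ^1 ⊕ ℤ/2 ⊕ ℤ/6

Derivation:
rank_ℚ(R)=2; free=3−2=1
SNF(R) diag = [2, 6] → torsion [2, 6]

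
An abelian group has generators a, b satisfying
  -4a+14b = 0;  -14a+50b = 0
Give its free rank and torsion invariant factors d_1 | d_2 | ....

rank_ℚ(R)=2; free=2−2=0
SNF(R) diag = [2, 2] → torsion [2, 2]

Answer: M ≅ ℤ/2 ⊕ ℤ/2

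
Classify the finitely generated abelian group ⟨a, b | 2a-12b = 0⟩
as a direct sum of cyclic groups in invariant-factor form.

rank_ℚ(R)=1; free=2−1=1
SNF(R) diag = [2] → torsion [2]

Answer: M ≅ ℤ^1 ⊕ ℤ/2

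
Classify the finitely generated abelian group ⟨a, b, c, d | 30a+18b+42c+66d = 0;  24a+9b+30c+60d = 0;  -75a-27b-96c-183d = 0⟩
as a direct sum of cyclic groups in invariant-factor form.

rank_ℚ(R)=3; free=4−3=1
SNF(R) diag = [3, 9, 18] → torsion [3, 9, 18]

Answer: M ≅ ℤ^1 ⊕ ℤ/3 ⊕ ℤ/9 ⊕ ℤ/18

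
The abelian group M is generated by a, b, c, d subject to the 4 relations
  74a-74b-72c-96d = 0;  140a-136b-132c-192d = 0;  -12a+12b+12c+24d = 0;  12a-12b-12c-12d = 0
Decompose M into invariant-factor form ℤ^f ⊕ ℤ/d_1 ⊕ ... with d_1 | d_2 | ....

Answer: M ≅ ℤ/2 ⊕ ℤ/4 ⊕ ℤ/12 ⊕ ℤ/12

Derivation:
rank_ℚ(R)=4; free=4−4=0
SNF(R) diag = [2, 4, 12, 12] → torsion [2, 4, 12, 12]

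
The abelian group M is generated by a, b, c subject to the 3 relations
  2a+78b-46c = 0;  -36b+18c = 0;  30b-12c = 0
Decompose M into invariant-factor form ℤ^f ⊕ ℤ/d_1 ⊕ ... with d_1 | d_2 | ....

Answer: M ≅ ℤ/2 ⊕ ℤ/6 ⊕ ℤ/18

Derivation:
rank_ℚ(R)=3; free=3−3=0
SNF(R) diag = [2, 6, 18] → torsion [2, 6, 18]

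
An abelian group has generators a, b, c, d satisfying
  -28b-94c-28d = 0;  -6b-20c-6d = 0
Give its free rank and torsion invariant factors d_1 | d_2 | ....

Answer: M ≅ ℤ^2 ⊕ ℤ/2 ⊕ ℤ/2

Derivation:
rank_ℚ(R)=2; free=4−2=2
SNF(R) diag = [2, 2] → torsion [2, 2]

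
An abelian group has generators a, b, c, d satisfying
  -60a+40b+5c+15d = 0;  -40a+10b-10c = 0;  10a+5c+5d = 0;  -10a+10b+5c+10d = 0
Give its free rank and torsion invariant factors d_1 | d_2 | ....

rank_ℚ(R)=4; free=4−4=0
SNF(R) diag = [5, 5, 10, 10] → torsion [5, 5, 10, 10]

Answer: M ≅ ℤ/5 ⊕ ℤ/5 ⊕ ℤ/10 ⊕ ℤ/10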